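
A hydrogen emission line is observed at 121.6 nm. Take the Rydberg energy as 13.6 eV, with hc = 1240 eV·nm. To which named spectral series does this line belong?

Lyman

ΔE = 1240/121.6 = 10.20 eV.
This matches 13.6 × (1/1² − 1/2²), so n_f = 1: the Lyman series.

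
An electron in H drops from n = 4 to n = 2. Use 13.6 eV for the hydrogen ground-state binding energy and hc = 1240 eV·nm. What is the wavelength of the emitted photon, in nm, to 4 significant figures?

ΔE = 13.60 × (1/2² − 1/4²) = 13.60 × 0.1875 = 2.550 eV.
λ = hc/ΔE = 1240 / 2.550 = 486.3 nm.

486.3 nm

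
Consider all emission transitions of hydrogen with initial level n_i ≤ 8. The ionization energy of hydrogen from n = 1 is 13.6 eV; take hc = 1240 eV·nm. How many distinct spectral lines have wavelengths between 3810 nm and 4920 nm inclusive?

2

Enumerate all n_i → n_f pairs with 1 ≤ n_f < n_i ≤ 8 and compute λ = 1240 / [13.6·1·(1/n_f² − 1/n_i²)].
Lines falling in [3810, 4920] nm: 5→4 (4052 nm), 7→5 (4654 nm).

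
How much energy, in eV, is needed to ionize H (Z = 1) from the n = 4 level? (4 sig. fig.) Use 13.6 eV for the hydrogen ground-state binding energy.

E_4 = −13.60/16 = −0.8500 eV, so ionization (to E = 0) requires 0.8500 eV.

0.8500 eV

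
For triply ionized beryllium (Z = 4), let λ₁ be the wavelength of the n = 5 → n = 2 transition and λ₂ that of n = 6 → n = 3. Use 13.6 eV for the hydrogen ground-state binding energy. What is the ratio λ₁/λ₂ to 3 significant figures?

λ ∝ 1/ΔE ∝ 1/(1/n_f² − 1/n_i²), and the Z² and hc factors cancel in the ratio.
λ₁/λ₂ = (1/3² − 1/6²)/(1/2² − 1/5²) = 0.08333/0.2100 = 0.397.

0.397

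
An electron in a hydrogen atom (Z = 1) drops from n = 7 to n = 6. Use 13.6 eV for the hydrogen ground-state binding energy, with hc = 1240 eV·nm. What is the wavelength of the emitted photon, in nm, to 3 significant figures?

12400 nm

ΔE = 13.60 × (1/6² − 1/7²) = 13.60 × 0.007370 = 0.1002 eV.
λ = hc/ΔE = 1240 / 0.1002 = 12400 nm.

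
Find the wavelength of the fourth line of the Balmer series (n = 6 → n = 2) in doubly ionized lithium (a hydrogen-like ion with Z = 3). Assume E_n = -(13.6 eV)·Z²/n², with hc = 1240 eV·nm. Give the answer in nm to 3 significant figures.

The Balmer series terminates on n_f = 2; the fourth line has n_i = 2+4 = 6.
ΔE = 122.4 × (1/2² − 1/6²) = 27.20 eV.
λ = 1240 / 27.20 = 45.6 nm.

45.6 nm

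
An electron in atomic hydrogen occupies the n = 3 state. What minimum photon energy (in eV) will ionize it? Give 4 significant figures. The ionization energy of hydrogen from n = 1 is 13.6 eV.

E_3 = −13.60/9 = −1.511 eV, so ionization (to E = 0) requires 1.511 eV.

1.511 eV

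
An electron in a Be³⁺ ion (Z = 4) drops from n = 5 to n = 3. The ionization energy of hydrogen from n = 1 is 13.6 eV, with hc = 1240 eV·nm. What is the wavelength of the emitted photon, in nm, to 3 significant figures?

For Z = 4 the level energies scale as Z², so the effective Rydberg energy is 13.6 × 16 = 217.6 eV.
ΔE = 217.6 × (1/3² − 1/5²) = 217.6 × 0.07111 = 15.47 eV.
λ = hc/ΔE = 1240 / 15.47 = 80.1 nm.

80.1 nm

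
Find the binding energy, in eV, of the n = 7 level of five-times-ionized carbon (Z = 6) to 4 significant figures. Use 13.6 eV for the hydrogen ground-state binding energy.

E_n = −13.6 Z²/n² = −489.6/n² eV for Z = 6.
E_7 = −489.6/49 = −9.992 eV, so ionization (to E = 0) requires 9.992 eV.

9.992 eV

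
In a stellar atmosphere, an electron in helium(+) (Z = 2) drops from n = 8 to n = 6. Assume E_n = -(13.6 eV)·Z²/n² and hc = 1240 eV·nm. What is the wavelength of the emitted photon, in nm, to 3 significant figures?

For Z = 2 the level energies scale as Z², so the effective Rydberg energy is 13.6 × 4 = 54.40 eV.
ΔE = 54.40 × (1/6² − 1/8²) = 54.40 × 0.01215 = 0.6611 eV.
λ = hc/ΔE = 1240 / 0.6611 = 1880 nm.

1880 nm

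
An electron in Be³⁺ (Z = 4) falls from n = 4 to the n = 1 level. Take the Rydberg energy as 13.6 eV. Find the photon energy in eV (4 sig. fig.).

The Bohr energies scale as Z², so for Z = 4: E_n = −217.6/n² eV.
E_4 = −217.6/16 = −13.60 eV and E_1 = −217.6/1 = −217.6 eV.
The photon energy is |E_4 − E_1| = 204.0 eV.

204.0 eV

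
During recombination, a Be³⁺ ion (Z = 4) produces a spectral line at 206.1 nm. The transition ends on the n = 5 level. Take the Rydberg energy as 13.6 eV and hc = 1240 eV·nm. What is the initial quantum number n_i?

n_i = 9

The photon energy is ΔE = hc/λ = 1240 / 206.1 = 6.016 eV.
With Z = 4, ΔE = 217.6 × (1/n_f² − 1/n_i²), so 1/n_f² − 1/n_i² = 0.02765.
With n_f = 5: 1/n_i² = 1/25 − 0.02765 = 0.01235, so n_i ≈ 9.00.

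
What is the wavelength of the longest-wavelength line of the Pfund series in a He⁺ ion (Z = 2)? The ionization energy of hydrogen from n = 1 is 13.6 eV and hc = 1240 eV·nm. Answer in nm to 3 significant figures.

The Pfund series terminates on n_f = 5; the first line has n_i = 5+1 = 6.
ΔE = 54.40 × (1/5² − 1/6²) = 0.6649 eV.
λ = 1240 / 0.6649 = 1860 nm.

1860 nm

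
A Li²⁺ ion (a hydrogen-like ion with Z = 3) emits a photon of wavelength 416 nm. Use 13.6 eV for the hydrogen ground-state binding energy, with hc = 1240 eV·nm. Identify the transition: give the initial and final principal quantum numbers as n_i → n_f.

The photon energy is ΔE = hc/λ = 1240 / 416 = 2.981 eV.
With Z = 3, ΔE = 122.4 × (1/n_f² − 1/n_i²), so 1/n_f² − 1/n_i² = 0.02435.
Trying n_f = 5 gives 1/n_i² = 0.01565, i.e. n_i ≈ 8; this pair matches.

n_i = 8, n_f = 5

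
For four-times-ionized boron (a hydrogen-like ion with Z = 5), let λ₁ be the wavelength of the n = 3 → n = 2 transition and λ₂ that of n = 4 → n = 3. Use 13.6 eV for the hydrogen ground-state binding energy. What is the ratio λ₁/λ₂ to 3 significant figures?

0.350

λ ∝ 1/ΔE ∝ 1/(1/n_f² − 1/n_i²), and the Z² and hc factors cancel in the ratio.
λ₁/λ₂ = (1/3² − 1/4²)/(1/2² − 1/3²) = 0.04861/0.1389 = 0.350.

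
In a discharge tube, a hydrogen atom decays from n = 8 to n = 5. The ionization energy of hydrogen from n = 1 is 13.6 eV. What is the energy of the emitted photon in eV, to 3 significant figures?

0.332 eV

E_8 = −13.60/64 = −0.2125 eV and E_5 = −13.60/25 = −0.5440 eV.
The photon energy is |E_8 − E_5| = 0.332 eV.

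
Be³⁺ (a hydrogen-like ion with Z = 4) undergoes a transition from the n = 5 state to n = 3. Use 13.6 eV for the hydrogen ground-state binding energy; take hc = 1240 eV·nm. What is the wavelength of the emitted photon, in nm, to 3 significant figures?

For Z = 4 the level energies scale as Z², so the effective Rydberg energy is 13.6 × 16 = 217.6 eV.
ΔE = 217.6 × (1/3² − 1/5²) = 217.6 × 0.07111 = 15.47 eV.
λ = hc/ΔE = 1240 / 15.47 = 80.1 nm.

80.1 nm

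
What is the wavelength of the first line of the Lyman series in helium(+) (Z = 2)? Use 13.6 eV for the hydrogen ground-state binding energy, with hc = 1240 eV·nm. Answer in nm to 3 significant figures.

30.4 nm

The Lyman series terminates on n_f = 1; the first line has n_i = 1+1 = 2.
ΔE = 54.40 × (1/1² − 1/2²) = 40.80 eV.
λ = 1240 / 40.80 = 30.4 nm.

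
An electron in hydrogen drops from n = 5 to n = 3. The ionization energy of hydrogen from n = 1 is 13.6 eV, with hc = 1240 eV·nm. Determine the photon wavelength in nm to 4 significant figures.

ΔE = 13.60 × (1/3² − 1/5²) = 13.60 × 0.07111 = 0.9671 eV.
λ = hc/ΔE = 1240 / 0.9671 = 1282 nm.
This line belongs to the Paschen series.

1282 nm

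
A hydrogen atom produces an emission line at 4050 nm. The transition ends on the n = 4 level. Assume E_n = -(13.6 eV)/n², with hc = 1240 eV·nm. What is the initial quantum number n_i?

n_i = 5

The photon energy is ΔE = hc/λ = 1240 / 4050 = 0.3062 eV.
With Z = 1, ΔE = 13.60 × (1/n_f² − 1/n_i²), so 1/n_f² − 1/n_i² = 0.02251.
With n_f = 4: 1/n_i² = 1/16 − 0.02251 = 0.03999, so n_i ≈ 5.00.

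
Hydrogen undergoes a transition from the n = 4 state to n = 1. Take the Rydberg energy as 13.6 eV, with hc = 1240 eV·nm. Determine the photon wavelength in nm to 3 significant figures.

97.3 nm

ΔE = 13.60 × (1/1² − 1/4²) = 13.60 × 0.9375 = 12.75 eV.
λ = hc/ΔE = 1240 / 12.75 = 97.3 nm.
This line belongs to the Lyman series.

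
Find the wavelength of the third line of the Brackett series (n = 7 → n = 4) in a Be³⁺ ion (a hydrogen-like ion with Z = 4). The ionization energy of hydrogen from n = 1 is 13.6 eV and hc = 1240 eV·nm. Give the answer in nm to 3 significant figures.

The Brackett series terminates on n_f = 4; the third line has n_i = 4+3 = 7.
ΔE = 217.6 × (1/4² − 1/7²) = 9.159 eV.
λ = 1240 / 9.159 = 135 nm.

135 nm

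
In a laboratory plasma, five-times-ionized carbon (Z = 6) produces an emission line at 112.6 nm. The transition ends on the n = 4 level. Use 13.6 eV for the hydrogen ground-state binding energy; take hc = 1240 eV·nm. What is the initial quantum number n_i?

The photon energy is ΔE = hc/λ = 1240 / 112.6 = 11.01 eV.
With Z = 6, ΔE = 489.6 × (1/n_f² − 1/n_i²), so 1/n_f² − 1/n_i² = 0.02249.
With n_f = 4: 1/n_i² = 1/16 − 0.02249 = 0.04001, so n_i ≈ 5.00.

n_i = 5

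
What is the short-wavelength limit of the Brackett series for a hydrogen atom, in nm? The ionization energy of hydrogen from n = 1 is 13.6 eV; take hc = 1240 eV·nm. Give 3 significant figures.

The Brackett series has lower level n_f = 4; the series limit corresponds to n_i → ∞.
ΔE_max = 13.6 × 1 / 4² = 0.8500 eV.
λ_min = 1240 / 0.8500 = 1460 nm.

1460 nm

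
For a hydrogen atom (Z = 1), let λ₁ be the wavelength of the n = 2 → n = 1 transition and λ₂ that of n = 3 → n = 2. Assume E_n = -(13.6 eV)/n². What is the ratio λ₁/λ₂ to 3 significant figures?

0.185

λ ∝ 1/ΔE ∝ 1/(1/n_f² − 1/n_i²), and the Z² and hc factors cancel in the ratio.
λ₁/λ₂ = (1/2² − 1/3²)/(1/1² − 1/2²) = 0.1389/0.7500 = 0.185.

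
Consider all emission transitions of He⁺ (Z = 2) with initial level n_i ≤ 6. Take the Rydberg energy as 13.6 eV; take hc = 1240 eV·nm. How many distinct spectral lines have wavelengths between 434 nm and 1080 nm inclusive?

3

Enumerate all n_i → n_f pairs with 1 ≤ n_f < n_i ≤ 6 and compute λ = 1240 / [13.6·4·(1/n_f² − 1/n_i²)].
Lines falling in [434, 1080] nm: 4→3 (468.9 nm), 6→4 (656.5 nm), 5→4 (1013 nm).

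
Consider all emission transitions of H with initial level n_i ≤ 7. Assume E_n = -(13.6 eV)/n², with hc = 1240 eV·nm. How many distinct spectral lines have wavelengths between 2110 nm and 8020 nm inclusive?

5

Enumerate all n_i → n_f pairs with 1 ≤ n_f < n_i ≤ 7 and compute λ = 1240 / [13.6·1·(1/n_f² − 1/n_i²)].
Lines falling in [2110, 8020] nm: 7→4 (2166 nm), 6→4 (2626 nm), 5→4 (4052 nm), 7→5 (4654 nm), 6→5 (7460 nm).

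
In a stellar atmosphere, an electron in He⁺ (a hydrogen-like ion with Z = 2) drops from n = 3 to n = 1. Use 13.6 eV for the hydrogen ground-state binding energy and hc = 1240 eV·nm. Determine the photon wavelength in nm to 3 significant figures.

For Z = 2 the level energies scale as Z², so the effective Rydberg energy is 13.6 × 4 = 54.40 eV.
ΔE = 54.40 × (1/1² − 1/3²) = 54.40 × 0.8889 = 48.36 eV.
λ = hc/ΔE = 1240 / 48.36 = 25.6 nm.

25.6 nm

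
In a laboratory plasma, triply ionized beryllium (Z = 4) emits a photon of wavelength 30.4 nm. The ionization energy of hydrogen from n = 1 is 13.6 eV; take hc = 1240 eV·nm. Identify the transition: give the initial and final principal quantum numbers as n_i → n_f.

n_i = 4, n_f = 2

The photon energy is ΔE = hc/λ = 1240 / 30.4 = 40.79 eV.
With Z = 4, ΔE = 217.6 × (1/n_f² − 1/n_i²), so 1/n_f² − 1/n_i² = 0.1875.
Trying n_f = 2 gives 1/n_i² = 0.06255, i.e. n_i ≈ 4; this pair matches.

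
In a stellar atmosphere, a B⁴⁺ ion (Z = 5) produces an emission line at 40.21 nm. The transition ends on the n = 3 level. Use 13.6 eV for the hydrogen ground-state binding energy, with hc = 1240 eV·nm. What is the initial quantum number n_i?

n_i = 7

The photon energy is ΔE = hc/λ = 1240 / 40.21 = 30.84 eV.
With Z = 5, ΔE = 340.0 × (1/n_f² − 1/n_i²), so 1/n_f² − 1/n_i² = 0.09070.
With n_f = 3: 1/n_i² = 1/9 − 0.09070 = 0.02041, so n_i ≈ 7.00.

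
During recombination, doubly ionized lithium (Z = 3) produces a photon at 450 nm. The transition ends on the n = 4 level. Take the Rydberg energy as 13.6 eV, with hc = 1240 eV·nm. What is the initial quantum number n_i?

n_i = 5

The photon energy is ΔE = hc/λ = 1240 / 450 = 2.756 eV.
With Z = 3, ΔE = 122.4 × (1/n_f² − 1/n_i²), so 1/n_f² − 1/n_i² = 0.02251.
With n_f = 4: 1/n_i² = 1/16 − 0.02251 = 0.03999, so n_i ≈ 5.00.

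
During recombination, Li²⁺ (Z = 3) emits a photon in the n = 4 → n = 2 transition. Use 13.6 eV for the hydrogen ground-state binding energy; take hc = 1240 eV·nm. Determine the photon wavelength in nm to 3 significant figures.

For Z = 3 the level energies scale as Z², so the effective Rydberg energy is 13.6 × 9 = 122.4 eV.
ΔE = 122.4 × (1/2² − 1/4²) = 122.4 × 0.1875 = 22.95 eV.
λ = hc/ΔE = 1240 / 22.95 = 54.0 nm.

54.0 nm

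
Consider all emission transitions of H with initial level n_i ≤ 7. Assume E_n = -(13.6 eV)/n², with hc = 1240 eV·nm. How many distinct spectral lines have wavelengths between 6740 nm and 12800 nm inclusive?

2

Enumerate all n_i → n_f pairs with 1 ≤ n_f < n_i ≤ 7 and compute λ = 1240 / [13.6·1·(1/n_f² − 1/n_i²)].
Lines falling in [6740, 12800] nm: 6→5 (7460 nm), 7→6 (12370 nm).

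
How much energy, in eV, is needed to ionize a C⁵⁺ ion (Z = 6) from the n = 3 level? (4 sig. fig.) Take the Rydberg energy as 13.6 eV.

54.40 eV

E_n = −13.6 Z²/n² = −489.6/n² eV for Z = 6.
E_3 = −489.6/9 = −54.40 eV, so ionization (to E = 0) requires 54.40 eV.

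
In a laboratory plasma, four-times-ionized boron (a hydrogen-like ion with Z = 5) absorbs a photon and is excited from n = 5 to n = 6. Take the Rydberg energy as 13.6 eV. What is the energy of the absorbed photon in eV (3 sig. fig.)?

4.16 eV

The Bohr energies scale as Z², so for Z = 5: E_n = −340.0/n² eV.
E_6 = −340.0/36 = −9.444 eV and E_5 = −340.0/25 = −13.60 eV.
The photon energy is |E_6 − E_5| = 4.16 eV.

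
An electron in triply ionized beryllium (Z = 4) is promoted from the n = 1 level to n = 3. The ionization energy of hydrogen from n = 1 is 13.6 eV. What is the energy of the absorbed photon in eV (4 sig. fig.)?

The Bohr energies scale as Z², so for Z = 4: E_n = −217.6/n² eV.
E_3 = −217.6/9 = −24.18 eV and E_1 = −217.6/1 = −217.6 eV.
The photon energy is |E_3 − E_1| = 193.4 eV.

193.4 eV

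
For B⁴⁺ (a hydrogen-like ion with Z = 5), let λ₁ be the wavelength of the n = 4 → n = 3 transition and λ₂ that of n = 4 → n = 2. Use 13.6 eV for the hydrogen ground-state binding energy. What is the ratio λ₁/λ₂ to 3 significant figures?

λ ∝ 1/ΔE ∝ 1/(1/n_f² − 1/n_i²), and the Z² and hc factors cancel in the ratio.
λ₁/λ₂ = (1/2² − 1/4²)/(1/3² − 1/4²) = 0.1875/0.04861 = 3.86.

3.86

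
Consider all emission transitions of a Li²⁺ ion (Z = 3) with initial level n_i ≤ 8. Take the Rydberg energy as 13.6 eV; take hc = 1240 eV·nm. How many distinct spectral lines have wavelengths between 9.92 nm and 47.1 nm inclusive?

10

Enumerate all n_i → n_f pairs with 1 ≤ n_f < n_i ≤ 8 and compute λ = 1240 / [13.6·9·(1/n_f² − 1/n_i²)].
Lines falling in [9.92, 47.1] nm: 8→1 (10.29 nm), 7→1 (10.34 nm), 6→1 (10.42 nm), 5→1 (10.55 nm), 4→1 (10.81 nm), 3→1 (11.40 nm), 2→1 (13.51 nm), 8→2 (43.22 nm), 7→2 (44.12 nm), 6→2 (45.59 nm).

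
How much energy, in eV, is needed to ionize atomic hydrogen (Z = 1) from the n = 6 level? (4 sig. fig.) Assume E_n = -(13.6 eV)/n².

0.3778 eV

E_6 = −13.60/36 = −0.3778 eV, so ionization (to E = 0) requires 0.3778 eV.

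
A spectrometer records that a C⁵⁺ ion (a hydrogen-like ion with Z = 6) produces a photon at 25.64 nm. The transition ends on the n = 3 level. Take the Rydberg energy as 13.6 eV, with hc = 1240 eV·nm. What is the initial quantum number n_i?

n_i = 9

The photon energy is ΔE = hc/λ = 1240 / 25.64 = 48.36 eV.
With Z = 6, ΔE = 489.6 × (1/n_f² − 1/n_i²), so 1/n_f² − 1/n_i² = 0.09878.
With n_f = 3: 1/n_i² = 1/9 − 0.09878 = 0.01233, so n_i ≈ 9.00.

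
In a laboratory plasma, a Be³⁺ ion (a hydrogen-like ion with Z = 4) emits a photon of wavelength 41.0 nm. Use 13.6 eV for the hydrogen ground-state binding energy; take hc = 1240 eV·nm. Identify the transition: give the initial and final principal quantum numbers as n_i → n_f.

n_i = 3, n_f = 2

The photon energy is ΔE = hc/λ = 1240 / 41.0 = 30.24 eV.
With Z = 4, ΔE = 217.6 × (1/n_f² − 1/n_i²), so 1/n_f² − 1/n_i² = 0.1390.
Trying n_f = 2 gives 1/n_i² = 0.1110, i.e. n_i ≈ 3; this pair matches.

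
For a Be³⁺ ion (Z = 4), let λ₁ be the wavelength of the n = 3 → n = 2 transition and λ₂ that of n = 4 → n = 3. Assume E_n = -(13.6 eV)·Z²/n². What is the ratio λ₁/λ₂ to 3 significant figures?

λ ∝ 1/ΔE ∝ 1/(1/n_f² − 1/n_i²), and the Z² and hc factors cancel in the ratio.
λ₁/λ₂ = (1/3² − 1/4²)/(1/2² − 1/3²) = 0.04861/0.1389 = 0.350.

0.350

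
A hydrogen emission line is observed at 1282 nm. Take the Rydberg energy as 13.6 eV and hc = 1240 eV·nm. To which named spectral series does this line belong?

Paschen

ΔE = 1240/1282 = 0.9672 eV.
This matches 13.6 × (1/3² − 1/5²), so n_f = 3: the Paschen series.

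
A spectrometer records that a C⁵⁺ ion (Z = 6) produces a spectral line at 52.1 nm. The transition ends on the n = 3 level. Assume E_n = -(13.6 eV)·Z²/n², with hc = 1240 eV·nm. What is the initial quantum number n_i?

The photon energy is ΔE = hc/λ = 1240 / 52.1 = 23.80 eV.
With Z = 6, ΔE = 489.6 × (1/n_f² − 1/n_i²), so 1/n_f² − 1/n_i² = 0.04861.
With n_f = 3: 1/n_i² = 1/9 − 0.04861 = 0.06250, so n_i ≈ 4.00.

n_i = 4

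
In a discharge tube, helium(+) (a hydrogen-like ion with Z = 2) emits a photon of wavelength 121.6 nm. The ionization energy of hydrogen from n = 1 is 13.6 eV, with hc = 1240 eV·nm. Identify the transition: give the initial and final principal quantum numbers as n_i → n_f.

The photon energy is ΔE = hc/λ = 1240 / 121.6 = 10.20 eV.
With Z = 2, ΔE = 54.40 × (1/n_f² − 1/n_i²), so 1/n_f² − 1/n_i² = 0.1875.
Trying n_f = 2 gives 1/n_i² = 0.06255, i.e. n_i ≈ 4; this pair matches.

n_i = 4, n_f = 2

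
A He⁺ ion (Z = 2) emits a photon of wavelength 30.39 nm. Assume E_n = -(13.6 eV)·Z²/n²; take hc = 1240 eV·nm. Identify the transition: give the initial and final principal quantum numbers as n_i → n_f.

n_i = 2, n_f = 1

The photon energy is ΔE = hc/λ = 1240 / 30.39 = 40.80 eV.
With Z = 2, ΔE = 54.40 × (1/n_f² − 1/n_i²), so 1/n_f² − 1/n_i² = 0.7501.
Trying n_f = 1 gives 1/n_i² = 0.2499, i.e. n_i ≈ 2; this pair matches.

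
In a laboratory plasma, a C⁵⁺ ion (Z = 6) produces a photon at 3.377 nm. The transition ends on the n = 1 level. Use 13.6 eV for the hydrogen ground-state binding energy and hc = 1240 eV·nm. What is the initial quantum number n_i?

n_i = 2

The photon energy is ΔE = hc/λ = 1240 / 3.377 = 367.2 eV.
With Z = 6, ΔE = 489.6 × (1/n_f² − 1/n_i²), so 1/n_f² − 1/n_i² = 0.7500.
With n_f = 1: 1/n_i² = 1/1 − 0.7500 = 0.2500, so n_i ≈ 2.00.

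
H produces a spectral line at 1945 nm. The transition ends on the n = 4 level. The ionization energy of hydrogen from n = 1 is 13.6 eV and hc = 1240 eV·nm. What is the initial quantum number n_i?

The photon energy is ΔE = hc/λ = 1240 / 1945 = 0.6375 eV.
With Z = 1, ΔE = 13.60 × (1/n_f² − 1/n_i²), so 1/n_f² − 1/n_i² = 0.04688.
With n_f = 4: 1/n_i² = 1/16 − 0.04688 = 0.01562, so n_i ≈ 8.00.

n_i = 8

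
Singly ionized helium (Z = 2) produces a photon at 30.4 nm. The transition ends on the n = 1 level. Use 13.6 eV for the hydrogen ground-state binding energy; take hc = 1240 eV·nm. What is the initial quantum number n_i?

n_i = 2

The photon energy is ΔE = hc/λ = 1240 / 30.4 = 40.79 eV.
With Z = 2, ΔE = 54.40 × (1/n_f² − 1/n_i²), so 1/n_f² − 1/n_i² = 0.7498.
With n_f = 1: 1/n_i² = 1/1 − 0.7498 = 0.2502, so n_i ≈ 2.00.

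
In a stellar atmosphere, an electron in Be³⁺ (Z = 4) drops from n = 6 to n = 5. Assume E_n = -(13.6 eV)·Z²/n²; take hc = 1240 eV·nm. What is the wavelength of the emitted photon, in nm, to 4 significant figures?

466.2 nm

For Z = 4 the level energies scale as Z², so the effective Rydberg energy is 13.6 × 16 = 217.6 eV.
ΔE = 217.6 × (1/5² − 1/6²) = 217.6 × 0.01222 = 2.660 eV.
λ = hc/ΔE = 1240 / 2.660 = 466.2 nm.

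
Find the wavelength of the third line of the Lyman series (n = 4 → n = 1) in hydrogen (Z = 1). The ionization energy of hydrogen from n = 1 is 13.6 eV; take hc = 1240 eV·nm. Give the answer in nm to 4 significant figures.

The Lyman series terminates on n_f = 1; the third line has n_i = 1+3 = 4.
ΔE = 13.60 × (1/1² − 1/4²) = 12.75 eV.
λ = 1240 / 12.75 = 97.25 nm.

97.25 nm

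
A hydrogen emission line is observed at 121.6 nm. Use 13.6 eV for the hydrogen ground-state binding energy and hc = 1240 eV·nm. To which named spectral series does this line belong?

ΔE = 1240/121.6 = 10.20 eV.
This matches 13.6 × (1/1² − 1/2²), so n_f = 1: the Lyman series.

Lyman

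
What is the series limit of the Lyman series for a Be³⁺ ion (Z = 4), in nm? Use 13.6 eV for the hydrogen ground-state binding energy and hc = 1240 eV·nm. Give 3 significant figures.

The Lyman series has lower level n_f = 1; the series limit corresponds to n_i → ∞.
ΔE_max = 13.6 × 16 / 1² = 217.6 eV.
λ_min = 1240 / 217.6 = 5.70 nm.

5.70 nm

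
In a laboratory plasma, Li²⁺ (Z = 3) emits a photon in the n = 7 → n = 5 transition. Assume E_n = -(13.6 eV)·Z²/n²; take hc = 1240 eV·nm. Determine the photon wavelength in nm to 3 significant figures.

517 nm

For Z = 3 the level energies scale as Z², so the effective Rydberg energy is 13.6 × 9 = 122.4 eV.
ΔE = 122.4 × (1/5² − 1/7²) = 122.4 × 0.01959 = 2.398 eV.
λ = hc/ΔE = 1240 / 2.398 = 517 nm.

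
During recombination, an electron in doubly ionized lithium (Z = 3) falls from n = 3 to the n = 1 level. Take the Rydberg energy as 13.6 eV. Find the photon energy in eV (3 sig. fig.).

The Bohr energies scale as Z², so for Z = 3: E_n = −122.4/n² eV.
E_3 = −122.4/9 = −13.60 eV and E_1 = −122.4/1 = −122.4 eV.
The photon energy is |E_3 − E_1| = 109 eV.

109 eV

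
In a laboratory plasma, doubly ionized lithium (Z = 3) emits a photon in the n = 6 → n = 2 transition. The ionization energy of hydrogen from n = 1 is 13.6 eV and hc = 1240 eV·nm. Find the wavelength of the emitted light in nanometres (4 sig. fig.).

45.59 nm

For Z = 3 the level energies scale as Z², so the effective Rydberg energy is 13.6 × 9 = 122.4 eV.
ΔE = 122.4 × (1/2² − 1/6²) = 122.4 × 0.2222 = 27.20 eV.
λ = hc/ΔE = 1240 / 27.20 = 45.59 nm.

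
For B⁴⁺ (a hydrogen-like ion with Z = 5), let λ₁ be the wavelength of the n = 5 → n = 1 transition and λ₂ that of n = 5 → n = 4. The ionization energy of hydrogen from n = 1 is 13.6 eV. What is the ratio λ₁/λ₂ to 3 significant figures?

0.0234

λ ∝ 1/ΔE ∝ 1/(1/n_f² − 1/n_i²), and the Z² and hc factors cancel in the ratio.
λ₁/λ₂ = (1/4² − 1/5²)/(1/1² − 1/5²) = 0.02250/0.9600 = 0.0234.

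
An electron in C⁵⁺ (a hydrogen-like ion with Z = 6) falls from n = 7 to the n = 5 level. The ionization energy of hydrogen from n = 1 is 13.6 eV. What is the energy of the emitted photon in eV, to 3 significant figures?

The Bohr energies scale as Z², so for Z = 6: E_n = −489.6/n² eV.
E_7 = −489.6/49 = −9.992 eV and E_5 = −489.6/25 = −19.58 eV.
The photon energy is |E_7 − E_5| = 9.59 eV.

9.59 eV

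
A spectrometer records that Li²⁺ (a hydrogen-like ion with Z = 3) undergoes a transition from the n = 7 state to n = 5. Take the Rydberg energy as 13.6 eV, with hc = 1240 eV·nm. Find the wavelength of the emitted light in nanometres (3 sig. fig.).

For Z = 3 the level energies scale as Z², so the effective Rydberg energy is 13.6 × 9 = 122.4 eV.
ΔE = 122.4 × (1/5² − 1/7²) = 122.4 × 0.01959 = 2.398 eV.
λ = hc/ΔE = 1240 / 2.398 = 517 nm.

517 nm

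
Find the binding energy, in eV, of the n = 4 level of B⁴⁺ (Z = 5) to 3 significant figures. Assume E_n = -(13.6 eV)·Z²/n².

21.3 eV

E_n = −13.6 Z²/n² = −340.0/n² eV for Z = 5.
E_4 = −340.0/16 = −21.3 eV, so ionization (to E = 0) requires 21.3 eV.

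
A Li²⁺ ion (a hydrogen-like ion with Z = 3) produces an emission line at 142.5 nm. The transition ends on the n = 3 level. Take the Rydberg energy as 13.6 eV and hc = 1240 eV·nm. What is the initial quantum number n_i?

The photon energy is ΔE = hc/λ = 1240 / 142.5 = 8.702 eV.
With Z = 3, ΔE = 122.4 × (1/n_f² − 1/n_i²), so 1/n_f² − 1/n_i² = 0.07109.
With n_f = 3: 1/n_i² = 1/9 − 0.07109 = 0.04002, so n_i ≈ 5.00.

n_i = 5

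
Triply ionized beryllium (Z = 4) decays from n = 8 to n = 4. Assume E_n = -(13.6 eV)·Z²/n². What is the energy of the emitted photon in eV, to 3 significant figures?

10.2 eV

The Bohr energies scale as Z², so for Z = 4: E_n = −217.6/n² eV.
E_8 = −217.6/64 = −3.400 eV and E_4 = −217.6/16 = −13.60 eV.
The photon energy is |E_8 − E_4| = 10.2 eV.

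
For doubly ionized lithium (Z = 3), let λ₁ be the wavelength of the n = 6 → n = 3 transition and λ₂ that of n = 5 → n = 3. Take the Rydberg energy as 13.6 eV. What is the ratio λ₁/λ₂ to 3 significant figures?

0.853

λ ∝ 1/ΔE ∝ 1/(1/n_f² − 1/n_i²), and the Z² and hc factors cancel in the ratio.
λ₁/λ₂ = (1/3² − 1/5²)/(1/3² − 1/6²) = 0.07111/0.08333 = 0.853.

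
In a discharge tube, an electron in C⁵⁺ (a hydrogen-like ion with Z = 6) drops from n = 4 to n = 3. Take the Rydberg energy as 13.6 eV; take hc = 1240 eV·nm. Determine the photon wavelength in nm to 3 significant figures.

52.1 nm

For Z = 6 the level energies scale as Z², so the effective Rydberg energy is 13.6 × 36 = 489.6 eV.
ΔE = 489.6 × (1/3² − 1/4²) = 489.6 × 0.04861 = 23.80 eV.
λ = hc/ΔE = 1240 / 23.80 = 52.1 nm.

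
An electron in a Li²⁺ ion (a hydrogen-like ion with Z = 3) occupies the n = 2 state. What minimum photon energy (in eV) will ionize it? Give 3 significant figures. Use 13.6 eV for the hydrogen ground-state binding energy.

30.6 eV

E_n = −13.6 Z²/n² = −122.4/n² eV for Z = 3.
E_2 = −122.4/4 = −30.6 eV, so ionization (to E = 0) requires 30.6 eV.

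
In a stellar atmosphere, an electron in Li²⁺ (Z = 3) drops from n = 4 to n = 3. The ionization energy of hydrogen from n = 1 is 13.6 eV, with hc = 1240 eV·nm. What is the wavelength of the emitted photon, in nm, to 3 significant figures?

208 nm

For Z = 3 the level energies scale as Z², so the effective Rydberg energy is 13.6 × 9 = 122.4 eV.
ΔE = 122.4 × (1/3² − 1/4²) = 122.4 × 0.04861 = 5.950 eV.
λ = hc/ΔE = 1240 / 5.950 = 208 nm.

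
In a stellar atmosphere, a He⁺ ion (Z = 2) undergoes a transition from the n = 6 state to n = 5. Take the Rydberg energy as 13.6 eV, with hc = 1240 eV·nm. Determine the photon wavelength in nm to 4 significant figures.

For Z = 2 the level energies scale as Z², so the effective Rydberg energy is 13.6 × 4 = 54.40 eV.
ΔE = 54.40 × (1/5² − 1/6²) = 54.40 × 0.01222 = 0.6649 eV.
λ = hc/ΔE = 1240 / 0.6649 = 1865 nm.

1865 nm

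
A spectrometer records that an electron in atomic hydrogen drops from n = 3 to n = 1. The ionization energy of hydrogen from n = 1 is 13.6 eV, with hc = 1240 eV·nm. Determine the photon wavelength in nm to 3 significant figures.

103 nm

ΔE = 13.60 × (1/1² − 1/3²) = 13.60 × 0.8889 = 12.09 eV.
λ = hc/ΔE = 1240 / 12.09 = 103 nm.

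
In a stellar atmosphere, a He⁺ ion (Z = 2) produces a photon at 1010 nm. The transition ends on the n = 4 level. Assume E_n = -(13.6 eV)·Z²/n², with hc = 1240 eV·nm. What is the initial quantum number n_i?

The photon energy is ΔE = hc/λ = 1240 / 1010 = 1.228 eV.
With Z = 2, ΔE = 54.40 × (1/n_f² − 1/n_i²), so 1/n_f² − 1/n_i² = 0.02257.
With n_f = 4: 1/n_i² = 1/16 − 0.02257 = 0.03993, so n_i ≈ 5.00.

n_i = 5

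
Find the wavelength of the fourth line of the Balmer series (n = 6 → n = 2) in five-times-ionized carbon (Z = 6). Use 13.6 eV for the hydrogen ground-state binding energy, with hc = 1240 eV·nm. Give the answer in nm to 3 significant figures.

11.4 nm

The Balmer series terminates on n_f = 2; the fourth line has n_i = 2+4 = 6.
ΔE = 489.6 × (1/2² − 1/6²) = 108.8 eV.
λ = 1240 / 108.8 = 11.4 nm.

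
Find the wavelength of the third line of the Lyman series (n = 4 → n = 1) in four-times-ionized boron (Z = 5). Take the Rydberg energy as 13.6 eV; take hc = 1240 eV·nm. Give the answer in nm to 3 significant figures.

3.89 nm

The Lyman series terminates on n_f = 1; the third line has n_i = 1+3 = 4.
ΔE = 340.0 × (1/1² − 1/4²) = 318.8 eV.
λ = 1240 / 318.8 = 3.89 nm.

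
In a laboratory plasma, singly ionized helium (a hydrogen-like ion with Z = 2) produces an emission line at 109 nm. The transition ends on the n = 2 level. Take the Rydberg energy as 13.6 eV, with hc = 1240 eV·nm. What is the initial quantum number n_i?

n_i = 5

The photon energy is ΔE = hc/λ = 1240 / 109 = 11.38 eV.
With Z = 2, ΔE = 54.40 × (1/n_f² − 1/n_i²), so 1/n_f² − 1/n_i² = 0.2091.
With n_f = 2: 1/n_i² = 1/4 − 0.2091 = 0.04088, so n_i ≈ 4.95.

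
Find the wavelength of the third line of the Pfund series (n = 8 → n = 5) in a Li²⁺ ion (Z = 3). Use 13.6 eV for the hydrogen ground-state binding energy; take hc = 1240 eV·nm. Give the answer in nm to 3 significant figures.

416 nm

The Pfund series terminates on n_f = 5; the third line has n_i = 5+3 = 8.
ΔE = 122.4 × (1/5² − 1/8²) = 2.984 eV.
λ = 1240 / 2.984 = 416 nm.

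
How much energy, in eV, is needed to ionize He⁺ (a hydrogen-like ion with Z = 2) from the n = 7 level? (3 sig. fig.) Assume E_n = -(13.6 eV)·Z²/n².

1.11 eV

E_n = −13.6 Z²/n² = −54.40/n² eV for Z = 2.
E_7 = −54.40/49 = −1.11 eV, so ionization (to E = 0) requires 1.11 eV.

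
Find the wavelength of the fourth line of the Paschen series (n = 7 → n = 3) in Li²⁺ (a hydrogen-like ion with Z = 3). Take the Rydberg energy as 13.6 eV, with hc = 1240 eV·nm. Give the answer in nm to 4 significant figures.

111.7 nm

The Paschen series terminates on n_f = 3; the fourth line has n_i = 3+4 = 7.
ΔE = 122.4 × (1/3² − 1/7²) = 11.10 eV.
λ = 1240 / 11.10 = 111.7 nm.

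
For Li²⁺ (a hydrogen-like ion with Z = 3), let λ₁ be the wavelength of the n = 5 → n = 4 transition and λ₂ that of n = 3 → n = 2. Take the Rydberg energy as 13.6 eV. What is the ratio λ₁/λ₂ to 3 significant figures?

λ ∝ 1/ΔE ∝ 1/(1/n_f² − 1/n_i²), and the Z² and hc factors cancel in the ratio.
λ₁/λ₂ = (1/2² − 1/3²)/(1/4² − 1/5²) = 0.1389/0.02250 = 6.17.

6.17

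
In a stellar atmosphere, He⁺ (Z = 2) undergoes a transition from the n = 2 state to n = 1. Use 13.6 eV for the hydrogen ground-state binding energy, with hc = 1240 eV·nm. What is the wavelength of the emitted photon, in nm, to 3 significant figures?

For Z = 2 the level energies scale as Z², so the effective Rydberg energy is 13.6 × 4 = 54.40 eV.
ΔE = 54.40 × (1/1² − 1/2²) = 54.40 × 0.7500 = 40.80 eV.
λ = hc/ΔE = 1240 / 40.80 = 30.4 nm.

30.4 nm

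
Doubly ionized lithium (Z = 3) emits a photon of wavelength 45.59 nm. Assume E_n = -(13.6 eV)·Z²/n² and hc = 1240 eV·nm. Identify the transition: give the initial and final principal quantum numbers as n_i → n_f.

n_i = 6, n_f = 2

The photon energy is ΔE = hc/λ = 1240 / 45.59 = 27.20 eV.
With Z = 3, ΔE = 122.4 × (1/n_f² − 1/n_i²), so 1/n_f² − 1/n_i² = 0.2222.
Trying n_f = 2 gives 1/n_i² = 0.02779, i.e. n_i ≈ 6; this pair matches.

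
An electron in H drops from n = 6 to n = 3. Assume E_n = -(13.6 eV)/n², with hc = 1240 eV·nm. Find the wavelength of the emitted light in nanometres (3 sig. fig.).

ΔE = 13.60 × (1/3² − 1/6²) = 13.60 × 0.08333 = 1.133 eV.
λ = hc/ΔE = 1240 / 1.133 = 1090 nm.

1090 nm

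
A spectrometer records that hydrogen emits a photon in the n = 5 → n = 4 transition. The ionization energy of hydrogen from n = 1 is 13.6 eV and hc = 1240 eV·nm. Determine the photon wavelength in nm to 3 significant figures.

ΔE = 13.60 × (1/4² − 1/5²) = 13.60 × 0.02250 = 0.3060 eV.
λ = hc/ΔE = 1240 / 0.3060 = 4050 nm.
This line belongs to the Brackett series.

4050 nm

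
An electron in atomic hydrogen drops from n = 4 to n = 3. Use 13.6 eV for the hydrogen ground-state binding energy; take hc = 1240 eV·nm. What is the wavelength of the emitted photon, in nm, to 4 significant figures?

1876 nm

ΔE = 13.60 × (1/3² − 1/4²) = 13.60 × 0.04861 = 0.6611 eV.
λ = hc/ΔE = 1240 / 0.6611 = 1876 nm.
This line belongs to the Paschen series.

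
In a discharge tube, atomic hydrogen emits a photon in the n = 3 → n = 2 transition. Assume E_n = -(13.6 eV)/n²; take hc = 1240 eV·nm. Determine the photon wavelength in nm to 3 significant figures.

ΔE = 13.60 × (1/2² − 1/3²) = 13.60 × 0.1389 = 1.889 eV.
λ = hc/ΔE = 1240 / 1.889 = 656 nm.

656 nm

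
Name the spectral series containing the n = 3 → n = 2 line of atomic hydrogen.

The series is set by the lower level: n_f = 2 is the Balmer series.

Balmer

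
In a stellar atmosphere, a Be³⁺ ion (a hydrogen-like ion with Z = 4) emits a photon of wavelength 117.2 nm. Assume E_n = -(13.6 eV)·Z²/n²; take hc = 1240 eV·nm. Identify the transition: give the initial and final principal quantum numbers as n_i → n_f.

The photon energy is ΔE = hc/λ = 1240 / 117.2 = 10.58 eV.
With Z = 4, ΔE = 217.6 × (1/n_f² − 1/n_i²), so 1/n_f² − 1/n_i² = 0.04862.
Trying n_f = 3 gives 1/n_i² = 0.06249, i.e. n_i ≈ 4; this pair matches.

n_i = 4, n_f = 3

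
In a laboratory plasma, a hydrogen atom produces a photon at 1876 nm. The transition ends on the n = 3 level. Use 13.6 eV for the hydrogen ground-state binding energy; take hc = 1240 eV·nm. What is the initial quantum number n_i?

n_i = 4

The photon energy is ΔE = hc/λ = 1240 / 1876 = 0.6610 eV.
With Z = 1, ΔE = 13.60 × (1/n_f² − 1/n_i²), so 1/n_f² − 1/n_i² = 0.04860.
With n_f = 3: 1/n_i² = 1/9 − 0.04860 = 0.06251, so n_i ≈ 4.00.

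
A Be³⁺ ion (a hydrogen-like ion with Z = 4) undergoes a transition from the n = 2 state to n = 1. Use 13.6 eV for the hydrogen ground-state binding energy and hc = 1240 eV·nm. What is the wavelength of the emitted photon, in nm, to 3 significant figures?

7.60 nm

For Z = 4 the level energies scale as Z², so the effective Rydberg energy is 13.6 × 16 = 217.6 eV.
ΔE = 217.6 × (1/1² − 1/2²) = 217.6 × 0.7500 = 163.2 eV.
λ = hc/ΔE = 1240 / 163.2 = 7.60 nm.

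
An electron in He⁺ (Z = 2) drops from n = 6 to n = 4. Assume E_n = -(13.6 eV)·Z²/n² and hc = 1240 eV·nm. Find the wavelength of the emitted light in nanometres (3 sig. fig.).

For Z = 2 the level energies scale as Z², so the effective Rydberg energy is 13.6 × 4 = 54.40 eV.
ΔE = 54.40 × (1/4² − 1/6²) = 54.40 × 0.03472 = 1.889 eV.
λ = hc/ΔE = 1240 / 1.889 = 656 nm.

656 nm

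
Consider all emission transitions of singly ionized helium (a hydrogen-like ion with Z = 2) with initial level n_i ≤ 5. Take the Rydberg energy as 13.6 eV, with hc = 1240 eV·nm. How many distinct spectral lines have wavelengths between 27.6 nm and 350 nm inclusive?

Enumerate all n_i → n_f pairs with 1 ≤ n_f < n_i ≤ 5 and compute λ = 1240 / [13.6·4·(1/n_f² − 1/n_i²)].
Lines falling in [27.6, 350] nm: 2→1 (30.39 nm), 5→2 (108.5 nm), 4→2 (121.6 nm), 3→2 (164.1 nm), 5→3 (320.5 nm).

5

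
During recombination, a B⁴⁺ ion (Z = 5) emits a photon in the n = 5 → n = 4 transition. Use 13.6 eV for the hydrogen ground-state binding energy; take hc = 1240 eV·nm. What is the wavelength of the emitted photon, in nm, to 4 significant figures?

For Z = 5 the level energies scale as Z², so the effective Rydberg energy is 13.6 × 25 = 340.0 eV.
ΔE = 340.0 × (1/4² − 1/5²) = 340.0 × 0.02250 = 7.650 eV.
λ = hc/ΔE = 1240 / 7.650 = 162.1 nm.

162.1 nm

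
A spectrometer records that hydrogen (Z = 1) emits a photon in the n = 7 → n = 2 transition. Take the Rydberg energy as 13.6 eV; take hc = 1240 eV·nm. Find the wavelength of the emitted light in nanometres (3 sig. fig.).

ΔE = 13.60 × (1/2² − 1/7²) = 13.60 × 0.2296 = 3.122 eV.
λ = hc/ΔE = 1240 / 3.122 = 397 nm.

397 nm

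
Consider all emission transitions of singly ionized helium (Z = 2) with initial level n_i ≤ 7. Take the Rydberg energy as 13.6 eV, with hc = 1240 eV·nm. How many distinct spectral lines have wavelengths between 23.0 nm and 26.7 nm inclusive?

Enumerate all n_i → n_f pairs with 1 ≤ n_f < n_i ≤ 7 and compute λ = 1240 / [13.6·4·(1/n_f² − 1/n_i²)].
Lines falling in [23.0, 26.7] nm: 7→1 (23.27 nm), 6→1 (23.45 nm), 5→1 (23.74 nm), 4→1 (24.31 nm), 3→1 (25.64 nm).

5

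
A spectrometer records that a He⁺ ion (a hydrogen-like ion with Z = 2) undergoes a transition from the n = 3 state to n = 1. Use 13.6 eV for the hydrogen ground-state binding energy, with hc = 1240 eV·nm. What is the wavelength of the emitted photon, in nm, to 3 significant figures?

For Z = 2 the level energies scale as Z², so the effective Rydberg energy is 13.6 × 4 = 54.40 eV.
ΔE = 54.40 × (1/1² − 1/3²) = 54.40 × 0.8889 = 48.36 eV.
λ = hc/ΔE = 1240 / 48.36 = 25.6 nm.

25.6 nm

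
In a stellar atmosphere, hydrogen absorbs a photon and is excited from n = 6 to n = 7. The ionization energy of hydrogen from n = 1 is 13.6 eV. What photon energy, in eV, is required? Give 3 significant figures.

0.100 eV

E_7 = −13.60/49 = −0.2776 eV and E_6 = −13.60/36 = −0.3778 eV.
The photon energy is |E_7 − E_6| = 0.100 eV.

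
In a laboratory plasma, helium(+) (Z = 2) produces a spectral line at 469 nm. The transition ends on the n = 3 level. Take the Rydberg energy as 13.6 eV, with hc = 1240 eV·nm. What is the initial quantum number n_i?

The photon energy is ΔE = hc/λ = 1240 / 469 = 2.644 eV.
With Z = 2, ΔE = 54.40 × (1/n_f² − 1/n_i²), so 1/n_f² − 1/n_i² = 0.04860.
With n_f = 3: 1/n_i² = 1/9 − 0.04860 = 0.06251, so n_i ≈ 4.00.

n_i = 4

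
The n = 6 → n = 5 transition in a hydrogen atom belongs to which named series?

Pfund

The series is set by the lower level: n_f = 5 is the Pfund series.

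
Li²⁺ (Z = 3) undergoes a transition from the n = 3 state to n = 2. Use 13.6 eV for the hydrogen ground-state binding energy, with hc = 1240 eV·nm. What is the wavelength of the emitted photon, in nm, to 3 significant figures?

For Z = 3 the level energies scale as Z², so the effective Rydberg energy is 13.6 × 9 = 122.4 eV.
ΔE = 122.4 × (1/2² − 1/3²) = 122.4 × 0.1389 = 17.00 eV.
λ = hc/ΔE = 1240 / 17.00 = 72.9 nm.

72.9 nm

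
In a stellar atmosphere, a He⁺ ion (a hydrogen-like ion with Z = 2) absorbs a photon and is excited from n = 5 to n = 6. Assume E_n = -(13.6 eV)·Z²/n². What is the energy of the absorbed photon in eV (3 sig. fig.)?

0.665 eV

The Bohr energies scale as Z², so for Z = 2: E_n = −54.40/n² eV.
E_6 = −54.40/36 = −1.511 eV and E_5 = −54.40/25 = −2.176 eV.
The photon energy is |E_6 − E_5| = 0.665 eV.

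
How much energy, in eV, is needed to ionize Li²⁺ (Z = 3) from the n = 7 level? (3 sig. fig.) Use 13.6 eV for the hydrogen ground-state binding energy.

E_n = −13.6 Z²/n² = −122.4/n² eV for Z = 3.
E_7 = −122.4/49 = −2.50 eV, so ionization (to E = 0) requires 2.50 eV.

2.50 eV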